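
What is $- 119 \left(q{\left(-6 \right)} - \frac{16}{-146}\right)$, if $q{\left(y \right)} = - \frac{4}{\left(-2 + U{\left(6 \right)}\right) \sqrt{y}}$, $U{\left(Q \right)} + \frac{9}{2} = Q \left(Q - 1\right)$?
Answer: $- \frac{952}{73} - \frac{476 i \sqrt{6}}{141} \approx -13.041 - 8.2692 i$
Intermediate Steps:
$U{\left(Q \right)} = - \frac{9}{2} + Q \left(-1 + Q\right)$ ($U{\left(Q \right)} = - \frac{9}{2} + Q \left(Q - 1\right) = - \frac{9}{2} + Q \left(-1 + Q\right)$)
$q{\left(y \right)} = - \frac{8}{47 \sqrt{y}}$ ($q{\left(y \right)} = - \frac{4}{\left(-2 - \left(\frac{21}{2} - 36\right)\right) \sqrt{y}} = - \frac{4}{\left(-2 - - \frac{51}{2}\right) \sqrt{y}} = - \frac{4}{\left(-2 + \frac{51}{2}\right) \sqrt{y}} = - \frac{4}{\frac{47}{2} \sqrt{y}} = - 4 \frac{2}{47 \sqrt{y}} = - \frac{8}{47 \sqrt{y}}$)
$- 119 \left(q{\left(-6 \right)} - \frac{16}{-146}\right) = - 119 \left(- \frac{8}{47 i \sqrt{6}} - \frac{16}{-146}\right) = - 119 \left(- \frac{8 \left(- \frac{i \sqrt{6}}{6}\right)}{47} - - \frac{8}{73}\right) = - 119 \left(\frac{4 i \sqrt{6}}{141} + \frac{8}{73}\right) = - 119 \left(\frac{8}{73} + \frac{4 i \sqrt{6}}{141}\right) = - \frac{952}{73} - \frac{476 i \sqrt{6}}{141}$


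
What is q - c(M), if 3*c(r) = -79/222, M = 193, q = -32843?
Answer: -21873359/666 ≈ -32843.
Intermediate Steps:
c(r) = -79/666 (c(r) = (-79/222)/3 = (-79*1/222)/3 = (⅓)*(-79/222) = -79/666)
q - c(M) = -32843 - 1*(-79/666) = -32843 + 79/666 = -21873359/666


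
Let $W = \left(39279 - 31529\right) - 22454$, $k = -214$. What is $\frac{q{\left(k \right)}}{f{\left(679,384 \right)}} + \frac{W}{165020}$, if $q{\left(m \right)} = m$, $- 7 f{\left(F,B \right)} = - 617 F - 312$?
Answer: $- \frac{320596274}{3459273005} \approx -0.092677$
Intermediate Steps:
$f{\left(F,B \right)} = \frac{312}{7} + \frac{617 F}{7}$ ($f{\left(F,B \right)} = - \frac{- 617 F - 312}{7} = - \frac{-312 - 617 F}{7} = \frac{312}{7} + \frac{617 F}{7}$)
$W = -14704$ ($W = 7750 - 22454 = -14704$)
$\frac{q{\left(k \right)}}{f{\left(679,384 \right)}} + \frac{W}{165020} = - \frac{214}{\frac{312}{7} + \frac{617}{7} \cdot 679} - \frac{14704}{165020} = - \frac{214}{\frac{312}{7} + 59849} - \frac{3676}{41255} = - \frac{214}{\frac{419255}{7}} - \frac{3676}{41255} = \left(-214\right) \frac{7}{419255} - \frac{3676}{41255} = - \frac{1498}{419255} - \frac{3676}{41255} = - \frac{320596274}{3459273005}$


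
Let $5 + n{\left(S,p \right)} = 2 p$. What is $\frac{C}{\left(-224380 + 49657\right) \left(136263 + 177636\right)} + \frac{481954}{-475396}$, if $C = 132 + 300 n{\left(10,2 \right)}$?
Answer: $- \frac{4405491295299755}{4345545313760982} \approx -1.0138$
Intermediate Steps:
$n{\left(S,p \right)} = -5 + 2 p$
$C = -168$ ($C = 132 + 300 \left(-5 + 2 \cdot 2\right) = 132 + 300 \left(-5 + 4\right) = 132 + 300 \left(-1\right) = 132 - 300 = -168$)
$\frac{C}{\left(-224380 + 49657\right) \left(136263 + 177636\right)} + \frac{481954}{-475396} = - \frac{168}{\left(-224380 + 49657\right) \left(136263 + 177636\right)} + \frac{481954}{-475396} = - \frac{168}{\left(-174723\right) 313899} + 481954 \left(- \frac{1}{475396}\right) = - \frac{168}{-54845374977} - \frac{240977}{237698} = \left(-168\right) \left(- \frac{1}{54845374977}\right) - \frac{240977}{237698} = \frac{56}{18281791659} - \frac{240977}{237698} = - \frac{4405491295299755}{4345545313760982}$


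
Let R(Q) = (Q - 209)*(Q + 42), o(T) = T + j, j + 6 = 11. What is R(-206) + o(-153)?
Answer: 67912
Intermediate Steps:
j = 5 (j = -6 + 11 = 5)
o(T) = 5 + T (o(T) = T + 5 = 5 + T)
R(Q) = (-209 + Q)*(42 + Q)
R(-206) + o(-153) = (-8778 + (-206)² - 167*(-206)) + (5 - 153) = (-8778 + 42436 + 34402) - 148 = 68060 - 148 = 67912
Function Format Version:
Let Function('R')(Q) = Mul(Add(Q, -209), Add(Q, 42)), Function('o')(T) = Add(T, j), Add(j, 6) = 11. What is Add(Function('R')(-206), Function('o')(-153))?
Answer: 67912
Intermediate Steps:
j = 5 (j = Add(-6, 11) = 5)
Function('o')(T) = Add(5, T) (Function('o')(T) = Add(T, 5) = Add(5, T))
Function('R')(Q) = Mul(Add(-209, Q), Add(42, Q))
Add(Function('R')(-206), Function('o')(-153)) = Add(Add(-8778, Pow(-206, 2), Mul(-167, -206)), Add(5, -153)) = Add(Add(-8778, 42436, 34402), -148) = Add(68060, -148) = 67912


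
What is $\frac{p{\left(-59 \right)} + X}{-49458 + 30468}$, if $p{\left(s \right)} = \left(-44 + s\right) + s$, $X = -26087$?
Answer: $\frac{26249}{18990} \approx 1.3823$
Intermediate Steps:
$p{\left(s \right)} = -44 + 2 s$
$\frac{p{\left(-59 \right)} + X}{-49458 + 30468} = \frac{\left(-44 + 2 \left(-59\right)\right) - 26087}{-49458 + 30468} = \frac{\left(-44 - 118\right) - 26087}{-18990} = \left(-162 - 26087\right) \left(- \frac{1}{18990}\right) = \left(-26249\right) \left(- \frac{1}{18990}\right) = \frac{26249}{18990}$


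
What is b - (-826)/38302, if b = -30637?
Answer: -586728774/19151 ≈ -30637.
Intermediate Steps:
b - (-826)/38302 = -30637 - (-826)/38302 = -30637 - 1*(-413/19151) = -30637 + 413/19151 = -586728774/19151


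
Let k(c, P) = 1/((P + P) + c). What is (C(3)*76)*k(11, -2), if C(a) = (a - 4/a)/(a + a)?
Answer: 190/63 ≈ 3.0159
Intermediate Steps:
C(a) = (a - 4/a)/(2*a) (C(a) = (a - 4/a)/((2*a)) = (a - 4/a)*(1/(2*a)) = (a - 4/a)/(2*a))
k(c, P) = 1/(c + 2*P) (k(c, P) = 1/(2*P + c) = 1/(c + 2*P))
(C(3)*76)*k(11, -2) = ((1/2 - 2/3**2)*76)/(11 + 2*(-2)) = ((1/2 - 2*1/9)*76)/(11 - 4) = ((1/2 - 2/9)*76)/7 = ((5/18)*76)*(1/7) = (190/9)*(1/7) = 190/63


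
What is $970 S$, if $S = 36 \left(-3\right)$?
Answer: $-104760$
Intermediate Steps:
$S = -108$
$970 S = 970 \left(-108\right) = -104760$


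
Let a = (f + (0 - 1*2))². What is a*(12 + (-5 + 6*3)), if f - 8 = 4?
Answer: 2500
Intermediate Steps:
f = 12 (f = 8 + 4 = 12)
a = 100 (a = (12 + (0 - 1*2))² = (12 + (0 - 2))² = (12 - 2)² = 10² = 100)
a*(12 + (-5 + 6*3)) = 100*(12 + (-5 + 6*3)) = 100*(12 + (-5 + 18)) = 100*(12 + 13) = 100*25 = 2500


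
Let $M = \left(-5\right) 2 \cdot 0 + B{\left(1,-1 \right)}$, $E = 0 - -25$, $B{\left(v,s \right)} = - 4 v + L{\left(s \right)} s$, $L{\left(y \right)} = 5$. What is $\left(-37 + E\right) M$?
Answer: $108$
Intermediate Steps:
$B{\left(v,s \right)} = - 4 v + 5 s$
$E = 25$ ($E = 0 + 25 = 25$)
$M = -9$ ($M = \left(-5\right) 2 \cdot 0 + \left(\left(-4\right) 1 + 5 \left(-1\right)\right) = \left(-10\right) 0 - 9 = 0 - 9 = -9$)
$\left(-37 + E\right) M = \left(-37 + 25\right) \left(-9\right) = \left(-12\right) \left(-9\right) = 108$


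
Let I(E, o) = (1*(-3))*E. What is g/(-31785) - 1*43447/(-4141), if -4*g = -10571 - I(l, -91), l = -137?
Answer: 2739187559/263243370 ≈ 10.406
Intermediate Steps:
I(E, o) = -3*E
g = 5491/2 (g = -(-10571 - (-3)*(-137))/4 = -(-10571 - 1*411)/4 = -(-10571 - 411)/4 = -¼*(-10982) = 5491/2 ≈ 2745.5)
g/(-31785) - 1*43447/(-4141) = (5491/2)/(-31785) - 1*43447/(-4141) = (5491/2)*(-1/31785) - 43447*(-1/4141) = -5491/63570 + 43447/4141 = 2739187559/263243370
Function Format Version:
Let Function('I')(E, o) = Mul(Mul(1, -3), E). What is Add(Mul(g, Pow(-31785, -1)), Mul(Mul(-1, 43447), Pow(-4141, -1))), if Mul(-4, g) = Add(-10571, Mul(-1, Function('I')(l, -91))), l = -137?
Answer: Rational(2739187559, 263243370) ≈ 10.406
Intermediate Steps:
Function('I')(E, o) = Mul(-3, E)
g = Rational(5491, 2) (g = Mul(Rational(-1, 4), Add(-10571, Mul(-1, Mul(-3, -137)))) = Mul(Rational(-1, 4), Add(-10571, Mul(-1, 411))) = Mul(Rational(-1, 4), Add(-10571, -411)) = Mul(Rational(-1, 4), -10982) = Rational(5491, 2) ≈ 2745.5)
Add(Mul(g, Pow(-31785, -1)), Mul(Mul(-1, 43447), Pow(-4141, -1))) = Add(Mul(Rational(5491, 2), Pow(-31785, -1)), Mul(Mul(-1, 43447), Pow(-4141, -1))) = Add(Mul(Rational(5491, 2), Rational(-1, 31785)), Mul(-43447, Rational(-1, 4141))) = Add(Rational(-5491, 63570), Rational(43447, 4141)) = Rational(2739187559, 263243370)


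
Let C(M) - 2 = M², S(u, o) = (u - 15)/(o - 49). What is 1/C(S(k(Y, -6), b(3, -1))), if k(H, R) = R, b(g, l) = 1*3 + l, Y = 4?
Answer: 2209/4859 ≈ 0.45462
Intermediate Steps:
b(g, l) = 3 + l
S(u, o) = (-15 + u)/(-49 + o)
C(M) = 2 + M²
1/C(S(k(Y, -6), b(3, -1))) = 1/(2 + ((-15 - 6)/(-49 + (3 - 1)))²) = 1/(2 + (-21/(-49 + 2))²) = 1/(2 + (-21/(-47))²) = 1/(2 + (-1/47*(-21))²) = 1/(2 + (21/47)²) = 1/(2 + 441/2209) = 1/(4859/2209) = 2209/4859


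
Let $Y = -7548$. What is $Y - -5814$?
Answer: $-1734$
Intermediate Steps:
$Y - -5814 = -7548 - -5814 = -7548 + 5814 = -1734$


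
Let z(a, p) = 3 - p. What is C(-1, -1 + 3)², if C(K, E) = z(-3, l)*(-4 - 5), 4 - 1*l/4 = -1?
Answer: 23409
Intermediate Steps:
l = 20 (l = 16 - 4*(-1) = 16 + 4 = 20)
C(K, E) = 153 (C(K, E) = (3 - 1*20)*(-4 - 5) = (3 - 20)*(-9) = -17*(-9) = 153)
C(-1, -1 + 3)² = 153² = 23409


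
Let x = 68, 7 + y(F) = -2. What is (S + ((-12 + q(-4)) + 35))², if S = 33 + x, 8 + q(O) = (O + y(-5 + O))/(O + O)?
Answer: 885481/64 ≈ 13836.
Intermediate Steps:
y(F) = -9 (y(F) = -7 - 2 = -9)
q(O) = -8 + (-9 + O)/(2*O) (q(O) = -8 + (O - 9)/(O + O) = -8 + (-9 + O)/((2*O)) = -8 + (-9 + O)*(1/(2*O)) = -8 + (-9 + O)/(2*O))
S = 101 (S = 33 + 68 = 101)
(S + ((-12 + q(-4)) + 35))² = (101 + ((-12 + (3/2)*(-3 - 5*(-4))/(-4)) + 35))² = (101 + ((-12 + (3/2)*(-¼)*(-3 + 20)) + 35))² = (101 + ((-12 + (3/2)*(-¼)*17) + 35))² = (101 + ((-12 - 51/8) + 35))² = (101 + (-147/8 + 35))² = (101 + 133/8)² = (941/8)² = 885481/64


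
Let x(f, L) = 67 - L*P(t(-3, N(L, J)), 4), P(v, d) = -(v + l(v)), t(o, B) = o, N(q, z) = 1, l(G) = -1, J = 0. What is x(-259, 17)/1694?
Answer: -1/1694 ≈ -0.00059032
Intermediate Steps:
P(v, d) = 1 - v (P(v, d) = -(v - 1) = -(-1 + v) = 1 - v)
x(f, L) = 67 - 4*L (x(f, L) = 67 - L*(1 - 1*(-3)) = 67 - L*(1 + 3) = 67 - L*4 = 67 - 4*L)
x(-259, 17)/1694 = (67 - 4*17)/1694 = (67 - 68)*(1/1694) = -1*1/1694 = -1/1694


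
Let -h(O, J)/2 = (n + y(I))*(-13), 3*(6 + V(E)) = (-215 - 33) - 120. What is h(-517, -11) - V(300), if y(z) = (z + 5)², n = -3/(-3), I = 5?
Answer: 8264/3 ≈ 2754.7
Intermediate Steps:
V(E) = -386/3 (V(E) = -6 + ((-215 - 33) - 120)/3 = -6 + (-248 - 120)/3 = -6 + (⅓)*(-368) = -6 - 368/3 = -386/3)
n = 1 (n = -3*(-⅓) = 1)
y(z) = (5 + z)²
h(O, J) = 2626 (h(O, J) = -2*(1 + (5 + 5)²)*(-13) = -2*(1 + 10²)*(-13) = -2*(1 + 100)*(-13) = -202*(-13) = -2*(-1313) = 2626)
h(-517, -11) - V(300) = 2626 - 1*(-386/3) = 2626 + 386/3 = 8264/3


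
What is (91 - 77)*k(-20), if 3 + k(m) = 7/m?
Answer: -469/10 ≈ -46.900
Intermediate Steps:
k(m) = -3 + 7/m
(91 - 77)*k(-20) = (91 - 77)*(-3 + 7/(-20)) = 14*(-3 + 7*(-1/20)) = 14*(-3 - 7/20) = 14*(-67/20) = -469/10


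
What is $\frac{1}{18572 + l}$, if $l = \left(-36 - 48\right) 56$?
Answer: $\frac{1}{13868} \approx 7.2108 \cdot 10^{-5}$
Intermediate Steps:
$l = -4704$ ($l = \left(-84\right) 56 = -4704$)
$\frac{1}{18572 + l} = \frac{1}{18572 - 4704} = \frac{1}{13868}$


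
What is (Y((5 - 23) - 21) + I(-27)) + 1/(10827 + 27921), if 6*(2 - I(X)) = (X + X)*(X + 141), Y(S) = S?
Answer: 38321773/38748 ≈ 989.00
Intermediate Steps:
I(X) = 2 - X*(141 + X)/3 (I(X) = 2 - (X + X)*(X + 141)/6 = 2 - 2*X*(141 + X)/6 = 2 - X*(141 + X)/3)
(Y((5 - 23) - 21) + I(-27)) + 1/(10827 + 27921) = (((5 - 23) - 21) + (2 - 47*(-27) - ⅓*(-27)²)) + 1/(10827 + 27921) = ((-18 - 21) + (2 + 1269 - ⅓*729)) + 1/38748 = (-39 + (2 + 1269 - 243)) + 1/38748 = (-39 + 1028) + 1/38748 = 989 + 1/38748 = 38321773/38748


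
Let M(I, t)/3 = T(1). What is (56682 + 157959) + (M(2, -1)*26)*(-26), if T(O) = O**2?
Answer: 212613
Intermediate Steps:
M(I, t) = 3 (M(I, t) = 3*1**2 = 3*1 = 3)
(56682 + 157959) + (M(2, -1)*26)*(-26) = (56682 + 157959) + (3*26)*(-26) = 214641 + 78*(-26) = 214641 - 2028 = 212613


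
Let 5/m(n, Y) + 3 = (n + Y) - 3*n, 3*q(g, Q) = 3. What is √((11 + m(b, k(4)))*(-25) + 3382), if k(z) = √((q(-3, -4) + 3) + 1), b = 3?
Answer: √(28088 - 3107*√5)/√(9 - √5) ≈ 55.906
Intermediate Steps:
q(g, Q) = 1 (q(g, Q) = (⅓)*3 = 1)
k(z) = √5 (k(z) = √((1 + 3) + 1) = √(4 + 1) = √5)
m(n, Y) = 5/(-3 + Y - 2*n) (m(n, Y) = 5/(-3 + ((n + Y) - 3*n)) = 5/(-3 + ((Y + n) - 3*n)) = 5/(-3 + (Y - 2*n)) = 5/(-3 + Y - 2*n))
√((11 + m(b, k(4)))*(-25) + 3382) = √((11 - 5/(3 - √5 + 2*3))*(-25) + 3382) = √((11 - 5/(3 - √5 + 6))*(-25) + 3382) = √((11 - 5/(9 - √5))*(-25) + 3382) = √((-275 + 125/(9 - √5)) + 3382) = √(3107 + 125/(9 - √5))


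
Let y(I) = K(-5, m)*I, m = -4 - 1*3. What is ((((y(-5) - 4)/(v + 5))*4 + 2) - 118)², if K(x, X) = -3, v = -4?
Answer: 5184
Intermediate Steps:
m = -7 (m = -4 - 3 = -7)
y(I) = -3*I
((((y(-5) - 4)/(v + 5))*4 + 2) - 118)² = ((((-3*(-5) - 4)/(-4 + 5))*4 + 2) - 118)² = ((((15 - 4)/1)*4 + 2) - 118)² = (((11*1)*4 + 2) - 118)² = ((11*4 + 2) - 118)² = ((44 + 2) - 118)² = (46 - 118)² = (-72)² = 5184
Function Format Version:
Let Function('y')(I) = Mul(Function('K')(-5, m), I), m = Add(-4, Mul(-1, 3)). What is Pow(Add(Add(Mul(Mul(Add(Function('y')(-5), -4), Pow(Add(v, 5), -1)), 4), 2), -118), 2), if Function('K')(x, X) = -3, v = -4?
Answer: 5184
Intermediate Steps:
m = -7 (m = Add(-4, -3) = -7)
Function('y')(I) = Mul(-3, I)
Pow(Add(Add(Mul(Mul(Add(Function('y')(-5), -4), Pow(Add(v, 5), -1)), 4), 2), -118), 2) = Pow(Add(Add(Mul(Mul(Add(Mul(-3, -5), -4), Pow(Add(-4, 5), -1)), 4), 2), -118), 2) = Pow(Add(Add(Mul(Mul(Add(15, -4), Pow(1, -1)), 4), 2), -118), 2) = Pow(Add(Add(Mul(Mul(11, 1), 4), 2), -118), 2) = Pow(Add(Add(Mul(11, 4), 2), -118), 2) = Pow(Add(Add(44, 2), -118), 2) = Pow(Add(46, -118), 2) = Pow(-72, 2) = 5184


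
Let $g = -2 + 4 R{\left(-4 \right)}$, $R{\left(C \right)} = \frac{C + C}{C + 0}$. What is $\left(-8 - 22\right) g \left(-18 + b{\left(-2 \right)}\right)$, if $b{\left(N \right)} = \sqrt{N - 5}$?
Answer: $3240 - 180 i \sqrt{7} \approx 3240.0 - 476.24 i$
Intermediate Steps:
$R{\left(C \right)} = 2$ ($R{\left(C \right)} = \frac{2 C}{C} = 2$)
$g = 6$ ($g = -2 + 4 \cdot 2 = -2 + 8 = 6$)
$b{\left(N \right)} = \sqrt{-5 + N}$
$\left(-8 - 22\right) g \left(-18 + b{\left(-2 \right)}\right) = \left(-8 - 22\right) 6 \left(-18 + \sqrt{-5 - 2}\right) = \left(-30\right) 6 \left(-18 + \sqrt{-7}\right) = - 180 \left(-18 + i \sqrt{7}\right) = 3240 - 180 i \sqrt{7}$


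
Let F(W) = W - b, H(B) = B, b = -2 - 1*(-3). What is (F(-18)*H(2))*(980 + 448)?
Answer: -54264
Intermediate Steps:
b = 1 (b = -2 + 3 = 1)
F(W) = -1 + W (F(W) = W - 1*1 = W - 1 = -1 + W)
(F(-18)*H(2))*(980 + 448) = ((-1 - 18)*2)*(980 + 448) = -19*2*1428 = -38*1428 = -54264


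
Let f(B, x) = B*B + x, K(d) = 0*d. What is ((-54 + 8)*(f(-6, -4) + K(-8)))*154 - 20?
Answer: -226708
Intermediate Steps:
K(d) = 0
f(B, x) = x + B² (f(B, x) = B² + x = x + B²)
((-54 + 8)*(f(-6, -4) + K(-8)))*154 - 20 = ((-54 + 8)*((-4 + (-6)²) + 0))*154 - 20 = -46*((-4 + 36) + 0)*154 - 20 = -46*(32 + 0)*154 - 20 = -46*32*154 - 20 = -1472*154 - 20 = -226688 - 20 = -226708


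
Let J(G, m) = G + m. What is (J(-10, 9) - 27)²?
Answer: 784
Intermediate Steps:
(J(-10, 9) - 27)² = ((-10 + 9) - 27)² = (-1 - 27)² = (-28)² = 784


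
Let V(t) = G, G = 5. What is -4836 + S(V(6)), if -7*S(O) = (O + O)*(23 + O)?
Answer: -4876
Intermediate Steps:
V(t) = 5
S(O) = -2*O*(23 + O)/7 (S(O) = -(O + O)*(23 + O)/7 = -2*O*(23 + O)/7)
-4836 + S(V(6)) = -4836 - 2/7*5*(23 + 5) = -4836 - 2/7*5*28 = -4836 - 40 = -4876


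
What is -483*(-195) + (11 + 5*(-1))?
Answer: 94191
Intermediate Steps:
-483*(-195) + (11 + 5*(-1)) = 94185 + (11 - 5) = 94185 + 6 = 94191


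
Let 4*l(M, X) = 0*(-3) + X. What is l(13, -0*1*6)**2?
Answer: 0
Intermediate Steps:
l(M, X) = X/4 (l(M, X) = (0*(-3) + X)/4 = (0 + X)/4 = X/4)
l(13, -0*1*6)**2 = ((-0*1*6)/4)**2 = ((-0*6)/4)**2 = ((-1*0)/4)**2 = ((1/4)*0)**2 = 0**2 = 0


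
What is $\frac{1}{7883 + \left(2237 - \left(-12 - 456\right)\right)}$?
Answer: $\frac{1}{10588} \approx 9.4447 \cdot 10^{-5}$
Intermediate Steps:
$\frac{1}{7883 + \left(2237 - \left(-12 - 456\right)\right)} = \frac{1}{7883 + \left(2237 - -468\right)} = \frac{1}{7883 + \left(2237 + 468\right)} = \frac{1}{7883 + 2705} = \frac{1}{10588}$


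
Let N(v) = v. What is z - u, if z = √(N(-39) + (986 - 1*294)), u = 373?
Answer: -373 + √653 ≈ -347.45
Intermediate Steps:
z = √653 (z = √(-39 + (986 - 1*294)) = √(-39 + (986 - 294)) = √(-39 + 692) = √653 ≈ 25.554)
z - u = √653 - 1*373 = √653 - 373 = -373 + √653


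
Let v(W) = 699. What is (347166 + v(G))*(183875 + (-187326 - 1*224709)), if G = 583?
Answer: -79368878400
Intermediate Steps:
(347166 + v(G))*(183875 + (-187326 - 1*224709)) = (347166 + 699)*(183875 + (-187326 - 1*224709)) = 347865*(183875 + (-187326 - 224709)) = 347865*(183875 - 412035) = 347865*(-228160) = -79368878400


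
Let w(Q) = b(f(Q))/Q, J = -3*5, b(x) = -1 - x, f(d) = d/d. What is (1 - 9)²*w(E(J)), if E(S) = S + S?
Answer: 64/15 ≈ 4.2667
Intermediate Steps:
f(d) = 1
J = -15
E(S) = 2*S
w(Q) = -2/Q (w(Q) = (-1 - 1*1)/Q = (-1 - 1)/Q = -2/Q)
(1 - 9)²*w(E(J)) = (1 - 9)²*(-2/(2*(-15))) = (-8)²*(-2/(-30)) = 64*(-2*(-1/30)) = 64*(1/15) = 64/15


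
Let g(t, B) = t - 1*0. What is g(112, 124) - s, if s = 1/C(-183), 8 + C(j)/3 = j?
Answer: 64177/573 ≈ 112.00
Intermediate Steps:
C(j) = -24 + 3*j
g(t, B) = t (g(t, B) = t + 0 = t)
s = -1/573 (s = 1/(-24 + 3*(-183)) = 1/(-24 - 549) = 1/(-573) = -1/573 ≈ -0.0017452)
g(112, 124) - s = 112 - 1*(-1/573) = 112 + 1/573 = 64177/573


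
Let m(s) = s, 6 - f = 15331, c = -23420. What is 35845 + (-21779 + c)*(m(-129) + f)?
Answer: 698541191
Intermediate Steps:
f = -15325 (f = 6 - 1*15331 = 6 - 15331 = -15325)
35845 + (-21779 + c)*(m(-129) + f) = 35845 + (-21779 - 23420)*(-129 - 15325) = 35845 - 45199*(-15454) = 35845 + 698505346 = 698541191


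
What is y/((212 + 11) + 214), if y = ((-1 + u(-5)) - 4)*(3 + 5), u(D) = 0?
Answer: -40/437 ≈ -0.091533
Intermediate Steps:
y = -40 (y = ((-1 + 0) - 4)*(3 + 5) = (-1 - 4)*8 = -5*8 = -40)
y/((212 + 11) + 214) = -40/((212 + 11) + 214) = -40/(223 + 214) = -40/437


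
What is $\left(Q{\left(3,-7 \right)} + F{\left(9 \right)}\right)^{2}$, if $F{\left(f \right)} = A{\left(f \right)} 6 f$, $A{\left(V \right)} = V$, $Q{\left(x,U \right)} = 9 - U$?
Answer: $252004$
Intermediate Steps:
$F{\left(f \right)} = 6 f^{2}$ ($F{\left(f \right)} = f 6 f = 6 f f = 6 f^{2}$)
$\left(Q{\left(3,-7 \right)} + F{\left(9 \right)}\right)^{2} = \left(\left(9 - -7\right) + 6 \cdot 9^{2}\right)^{2} = \left(\left(9 + 7\right) + 6 \cdot 81\right)^{2} = \left(16 + 486\right)^{2} = 502^{2} = 252004$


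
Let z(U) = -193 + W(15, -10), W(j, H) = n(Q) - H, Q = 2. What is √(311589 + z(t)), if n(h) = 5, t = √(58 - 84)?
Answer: √311411 ≈ 558.04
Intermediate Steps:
t = I*√26 (t = √(-26) = I*√26 ≈ 5.099*I)
W(j, H) = 5 - H
z(U) = -178 (z(U) = -193 + (5 - 1*(-10)) = -193 + (5 + 10) = -193 + 15 = -178)
√(311589 + z(t)) = √(311589 - 178) = √311411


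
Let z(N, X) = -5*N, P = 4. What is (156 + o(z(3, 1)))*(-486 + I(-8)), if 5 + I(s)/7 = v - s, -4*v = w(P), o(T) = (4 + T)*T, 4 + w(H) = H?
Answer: -149265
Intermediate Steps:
w(H) = -4 + H
o(T) = T*(4 + T)
v = 0 (v = -(-4 + 4)/4 = -¼*0 = 0)
I(s) = -35 - 7*s (I(s) = -35 + 7*(0 - s) = -35 + 7*(-s) = -35 - 7*s)
(156 + o(z(3, 1)))*(-486 + I(-8)) = (156 + (-5*3)*(4 - 5*3))*(-486 + (-35 - 7*(-8))) = (156 - 15*(4 - 15))*(-486 + (-35 + 56)) = (156 - 15*(-11))*(-486 + 21) = (156 + 165)*(-465) = 321*(-465) = -149265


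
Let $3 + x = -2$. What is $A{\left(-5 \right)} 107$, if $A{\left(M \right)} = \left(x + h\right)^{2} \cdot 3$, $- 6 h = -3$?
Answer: $\frac{26001}{4} \approx 6500.3$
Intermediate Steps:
$h = \frac{1}{2}$ ($h = \left(- \frac{1}{6}\right) \left(-3\right) = \frac{1}{2} \approx 0.5$)
$x = -5$ ($x = -3 - 2 = -5$)
$A{\left(M \right)} = \frac{243}{4}$ ($A{\left(M \right)} = \left(-5 + \frac{1}{2}\right)^{2} \cdot 3 = \left(- \frac{9}{2}\right)^{2} \cdot 3 = \frac{81}{4} \cdot 3 = \frac{243}{4}$)
$A{\left(-5 \right)} 107 = \frac{243}{4} \cdot 107 = \frac{26001}{4}$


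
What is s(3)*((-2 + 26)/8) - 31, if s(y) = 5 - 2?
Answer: -22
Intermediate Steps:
s(y) = 3
s(3)*((-2 + 26)/8) - 31 = 3*((-2 + 26)/8) - 31 = 3*(24*(1/8)) - 31 = 3*3 - 31 = 9 - 31 = -22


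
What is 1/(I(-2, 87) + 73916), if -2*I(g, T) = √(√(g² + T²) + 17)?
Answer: 1/(73916 - √(17 + √7573)/2) ≈ 1.3530e-5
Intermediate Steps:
I(g, T) = -√(17 + √(T² + g²))/2 (I(g, T) = -√(√(g² + T²) + 17)/2 = -√(√(T² + g²) + 17)/2 = -√(17 + √(T² + g²))/2)
1/(I(-2, 87) + 73916) = 1/(-√(17 + √(87² + (-2)²))/2 + 73916) = 1/(-√(17 + √(7569 + 4))/2 + 73916) = 1/(-√(17 + √7573)/2 + 73916) = 1/(73916 - √(17 + √7573)/2)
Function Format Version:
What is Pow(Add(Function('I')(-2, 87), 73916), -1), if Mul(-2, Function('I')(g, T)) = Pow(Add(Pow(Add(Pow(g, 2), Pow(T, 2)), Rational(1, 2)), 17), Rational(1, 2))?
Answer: Pow(Add(73916, Mul(Rational(-1, 2), Pow(Add(17, Pow(7573, Rational(1, 2))), Rational(1, 2)))), -1) ≈ 1.3530e-5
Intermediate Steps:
Function('I')(g, T) = Mul(Rational(-1, 2), Pow(Add(17, Pow(Add(Pow(T, 2), Pow(g, 2)), Rational(1, 2))), Rational(1, 2))) (Function('I')(g, T) = Mul(Rational(-1, 2), Pow(Add(Pow(Add(Pow(g, 2), Pow(T, 2)), Rational(1, 2)), 17), Rational(1, 2))) = Mul(Rational(-1, 2), Pow(Add(Pow(Add(Pow(T, 2), Pow(g, 2)), Rational(1, 2)), 17), Rational(1, 2))) = Mul(Rational(-1, 2), Pow(Add(17, Pow(Add(Pow(T, 2), Pow(g, 2)), Rational(1, 2))), Rational(1, 2))))
Pow(Add(Function('I')(-2, 87), 73916), -1) = Pow(Add(Mul(Rational(-1, 2), Pow(Add(17, Pow(Add(Pow(87, 2), Pow(-2, 2)), Rational(1, 2))), Rational(1, 2))), 73916), -1) = Pow(Add(Mul(Rational(-1, 2), Pow(Add(17, Pow(Add(7569, 4), Rational(1, 2))), Rational(1, 2))), 73916), -1) = Pow(Add(Mul(Rational(-1, 2), Pow(Add(17, Pow(7573, Rational(1, 2))), Rational(1, 2))), 73916), -1) = Pow(Add(73916, Mul(Rational(-1, 2), Pow(Add(17, Pow(7573, Rational(1, 2))), Rational(1, 2)))), -1)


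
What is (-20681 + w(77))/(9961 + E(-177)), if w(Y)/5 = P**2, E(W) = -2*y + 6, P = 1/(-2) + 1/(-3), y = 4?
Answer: -744391/358524 ≈ -2.0763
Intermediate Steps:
P = -5/6 (P = 1*(-1/2) + 1*(-1/3) = -1/2 - 1/3 = -5/6 ≈ -0.83333)
E(W) = -2 (E(W) = -2*4 + 6 = -8 + 6 = -2)
w(Y) = 125/36 (w(Y) = 5*(-5/6)**2 = 5*(25/36) = 125/36)
(-20681 + w(77))/(9961 + E(-177)) = (-20681 + 125/36)/(9961 - 2) = -744391/36/9959 = -744391/36*1/9959 = -744391/358524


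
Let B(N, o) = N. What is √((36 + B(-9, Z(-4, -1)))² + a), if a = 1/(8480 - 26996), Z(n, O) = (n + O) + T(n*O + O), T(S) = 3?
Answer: √62482996527/9258 ≈ 27.000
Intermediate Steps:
Z(n, O) = 3 + O + n (Z(n, O) = (n + O) + 3 = (O + n) + 3 = 3 + O + n)
a = -1/18516 (a = 1/(-18516) = -1/18516 ≈ -5.4007e-5)
√((36 + B(-9, Z(-4, -1)))² + a) = √((36 - 9)² - 1/18516) = √(27² - 1/18516) = √(729 - 1/18516) = √(13498163/18516) = √62482996527/9258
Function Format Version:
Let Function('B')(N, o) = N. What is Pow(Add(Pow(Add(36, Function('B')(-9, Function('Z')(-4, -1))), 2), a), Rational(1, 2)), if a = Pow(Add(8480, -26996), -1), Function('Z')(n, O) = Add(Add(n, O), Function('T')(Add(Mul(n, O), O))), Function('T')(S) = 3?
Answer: Mul(Rational(1, 9258), Pow(62482996527, Rational(1, 2))) ≈ 27.000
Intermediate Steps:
Function('Z')(n, O) = Add(3, O, n) (Function('Z')(n, O) = Add(Add(n, O), 3) = Add(Add(O, n), 3) = Add(3, O, n))
a = Rational(-1, 18516) (a = Pow(-18516, -1) = Rational(-1, 18516) ≈ -5.4007e-5)
Pow(Add(Pow(Add(36, Function('B')(-9, Function('Z')(-4, -1))), 2), a), Rational(1, 2)) = Pow(Add(Pow(Add(36, -9), 2), Rational(-1, 18516)), Rational(1, 2)) = Pow(Add(Pow(27, 2), Rational(-1, 18516)), Rational(1, 2)) = Pow(Add(729, Rational(-1, 18516)), Rational(1, 2)) = Pow(Rational(13498163, 18516), Rational(1, 2)) = Mul(Rational(1, 9258), Pow(62482996527, Rational(1, 2)))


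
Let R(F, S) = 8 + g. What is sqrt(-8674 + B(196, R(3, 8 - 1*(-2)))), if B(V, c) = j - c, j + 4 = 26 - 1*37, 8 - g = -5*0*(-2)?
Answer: I*sqrt(8705) ≈ 93.301*I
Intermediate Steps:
g = 8 (g = 8 - (-5*0)*(-2) = 8 - 0*(-2) = 8 - 1*0 = 8 + 0 = 8)
j = -15 (j = -4 + (26 - 1*37) = -4 + (26 - 37) = -4 - 11 = -15)
R(F, S) = 16 (R(F, S) = 8 + 8 = 16)
B(V, c) = -15 - c
sqrt(-8674 + B(196, R(3, 8 - 1*(-2)))) = sqrt(-8674 + (-15 - 1*16)) = sqrt(-8674 + (-15 - 16)) = sqrt(-8674 - 31) = sqrt(-8705) = I*sqrt(8705)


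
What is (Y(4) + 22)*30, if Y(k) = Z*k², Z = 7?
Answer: 4020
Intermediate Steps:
Y(k) = 7*k²
(Y(4) + 22)*30 = (7*4² + 22)*30 = (7*16 + 22)*30 = (112 + 22)*30 = 134*30 = 4020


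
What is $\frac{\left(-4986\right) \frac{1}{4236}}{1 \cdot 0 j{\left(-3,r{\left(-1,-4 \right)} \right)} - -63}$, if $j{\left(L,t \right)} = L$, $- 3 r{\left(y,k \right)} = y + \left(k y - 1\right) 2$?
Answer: $- \frac{277}{14826} \approx -0.018683$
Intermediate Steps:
$r{\left(y,k \right)} = \frac{2}{3} - \frac{y}{3} - \frac{2 k y}{3}$ ($r{\left(y,k \right)} = - \frac{y + \left(k y - 1\right) 2}{3} = - \frac{y + \left(-1 + k y\right) 2}{3} = - \frac{y + \left(-2 + 2 k y\right)}{3} = - \frac{-2 + y + 2 k y}{3} = \frac{2}{3} - \frac{y}{3} - \frac{2 k y}{3}$)
$\frac{\left(-4986\right) \frac{1}{4236}}{1 \cdot 0 j{\left(-3,r{\left(-1,-4 \right)} \right)} - -63} = \frac{\left(-4986\right) \frac{1}{4236}}{1 \cdot 0 \left(-3\right) - -63} = \frac{\left(-4986\right) \frac{1}{4236}}{0 \left(-3\right) + 63} = \frac{1}{0 + 63} \left(- \frac{831}{706}\right) = \frac{1}{63} \left(- \frac{831}{706}\right) = - \frac{277}{14826}$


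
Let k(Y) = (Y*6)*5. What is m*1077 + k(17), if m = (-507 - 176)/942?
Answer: -85057/314 ≈ -270.88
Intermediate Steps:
k(Y) = 30*Y (k(Y) = (6*Y)*5 = 30*Y)
m = -683/942 (m = -683*1/942 = -683/942 ≈ -0.72505)
m*1077 + k(17) = -683/942*1077 + 30*17 = -245197/314 + 510 = -85057/314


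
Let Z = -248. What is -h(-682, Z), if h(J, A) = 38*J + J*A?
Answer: -143220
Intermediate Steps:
h(J, A) = 38*J + A*J
-h(-682, Z) = -(-682)*(38 - 248) = -(-682)*(-210) = -1*143220 = -143220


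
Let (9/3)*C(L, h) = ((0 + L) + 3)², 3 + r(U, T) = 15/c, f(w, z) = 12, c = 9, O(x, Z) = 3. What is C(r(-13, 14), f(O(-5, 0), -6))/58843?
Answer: 25/1588761 ≈ 1.5736e-5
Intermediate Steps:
r(U, T) = -4/3 (r(U, T) = -3 + 15/9 = -3 + 15*(⅑) = -3 + 5/3 = -4/3)
C(L, h) = (3 + L)²/3 (C(L, h) = ((0 + L) + 3)²/3 = (L + 3)²/3 = (3 + L)²/3)
C(r(-13, 14), f(O(-5, 0), -6))/58843 = ((3 - 4/3)²/3)/58843 = ((5/3)²/3)*(1/58843) = ((⅓)*(25/9))*(1/58843) = (25/27)*(1/58843) = 25/1588761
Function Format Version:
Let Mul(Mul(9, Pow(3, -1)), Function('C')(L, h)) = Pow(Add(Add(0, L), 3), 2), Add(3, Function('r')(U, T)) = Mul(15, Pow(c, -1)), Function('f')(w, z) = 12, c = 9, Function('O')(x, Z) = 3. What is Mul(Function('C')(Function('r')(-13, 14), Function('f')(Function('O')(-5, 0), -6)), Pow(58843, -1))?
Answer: Rational(25, 1588761) ≈ 1.5736e-5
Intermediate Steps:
Function('r')(U, T) = Rational(-4, 3) (Function('r')(U, T) = Add(-3, Mul(15, Pow(9, -1))) = Add(-3, Mul(15, Rational(1, 9))) = Add(-3, Rational(5, 3)) = Rational(-4, 3))
Function('C')(L, h) = Mul(Rational(1, 3), Pow(Add(3, L), 2)) (Function('C')(L, h) = Mul(Rational(1, 3), Pow(Add(Add(0, L), 3), 2)) = Mul(Rational(1, 3), Pow(Add(L, 3), 2)) = Mul(Rational(1, 3), Pow(Add(3, L), 2)))
Mul(Function('C')(Function('r')(-13, 14), Function('f')(Function('O')(-5, 0), -6)), Pow(58843, -1)) = Mul(Mul(Rational(1, 3), Pow(Add(3, Rational(-4, 3)), 2)), Pow(58843, -1)) = Mul(Mul(Rational(1, 3), Pow(Rational(5, 3), 2)), Rational(1, 58843)) = Mul(Mul(Rational(1, 3), Rational(25, 9)), Rational(1, 58843)) = Mul(Rational(25, 27), Rational(1, 58843)) = Rational(25, 1588761)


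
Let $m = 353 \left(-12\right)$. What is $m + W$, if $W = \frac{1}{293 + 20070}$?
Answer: $- \frac{86257667}{20363} \approx -4236.0$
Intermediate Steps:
$m = -4236$
$W = \frac{1}{20363} \approx 4.9109 \cdot 10^{-5}$
$m + W = -4236 + \frac{1}{20363} = - \frac{86257667}{20363}$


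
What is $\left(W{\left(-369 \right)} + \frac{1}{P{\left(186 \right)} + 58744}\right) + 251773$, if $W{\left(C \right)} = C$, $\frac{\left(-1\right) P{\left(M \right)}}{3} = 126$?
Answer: $\frac{14673445865}{58366} \approx 2.514 \cdot 10^{5}$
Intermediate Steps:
$P{\left(M \right)} = -378$ ($P{\left(M \right)} = \left(-3\right) 126 = -378$)
$\left(W{\left(-369 \right)} + \frac{1}{P{\left(186 \right)} + 58744}\right) + 251773 = \left(-369 + \frac{1}{-378 + 58744}\right) + 251773 = \left(-369 + \frac{1}{58366}\right) + 251773 = - \frac{21537053}{58366} + 251773 = \frac{14673445865}{58366}$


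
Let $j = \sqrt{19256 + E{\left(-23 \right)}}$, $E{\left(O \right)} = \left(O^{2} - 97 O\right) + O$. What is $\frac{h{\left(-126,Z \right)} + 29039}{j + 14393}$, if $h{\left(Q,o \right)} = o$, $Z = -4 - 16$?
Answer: $\frac{417670467}{207136456} - \frac{29019 \sqrt{21993}}{207136456} \approx 1.9956$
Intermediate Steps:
$Z = -20$ ($Z = -4 - 16 = -20$)
$E{\left(O \right)} = O^{2} - 96 O$
$j = \sqrt{21993}$ ($j = \sqrt{19256 - 23 \left(-96 - 23\right)} = \sqrt{19256 - -2737} = \sqrt{19256 + 2737} = \sqrt{21993} \approx 148.3$)
$\frac{h{\left(-126,Z \right)} + 29039}{j + 14393} = \frac{-20 + 29039}{\sqrt{21993} + 14393} = \frac{29019}{14393 + \sqrt{21993}}$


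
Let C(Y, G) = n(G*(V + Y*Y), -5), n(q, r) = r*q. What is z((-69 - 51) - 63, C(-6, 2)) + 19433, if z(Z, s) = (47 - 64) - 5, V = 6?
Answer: 19411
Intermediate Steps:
n(q, r) = q*r
C(Y, G) = -5*G*(6 + Y²) (C(Y, G) = (G*(6 + Y*Y))*(-5) = (G*(6 + Y²))*(-5) = -5*G*(6 + Y²))
z(Z, s) = -22 (z(Z, s) = -17 - 5 = -22)
z((-69 - 51) - 63, C(-6, 2)) + 19433 = -22 + 19433 = 19411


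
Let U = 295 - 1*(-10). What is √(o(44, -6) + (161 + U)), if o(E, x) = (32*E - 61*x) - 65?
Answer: 5*√87 ≈ 46.637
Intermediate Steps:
U = 305 (U = 295 + 10 = 305)
o(E, x) = -65 - 61*x + 32*E (o(E, x) = (-61*x + 32*E) - 65 = -65 - 61*x + 32*E)
√(o(44, -6) + (161 + U)) = √((-65 - 61*(-6) + 32*44) + (161 + 305)) = √((-65 + 366 + 1408) + 466) = √(1709 + 466) = √2175 = 5*√87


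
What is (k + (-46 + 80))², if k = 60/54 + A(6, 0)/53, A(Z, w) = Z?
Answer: 282307204/227529 ≈ 1240.8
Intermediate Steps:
k = 584/477 (k = 60/54 + 6/53 = 60*(1/54) + 6*(1/53) = 10/9 + 6/53 = 584/477 ≈ 1.2243)
(k + (-46 + 80))² = (584/477 + (-46 + 80))² = (584/477 + 34)² = (16802/477)² = 282307204/227529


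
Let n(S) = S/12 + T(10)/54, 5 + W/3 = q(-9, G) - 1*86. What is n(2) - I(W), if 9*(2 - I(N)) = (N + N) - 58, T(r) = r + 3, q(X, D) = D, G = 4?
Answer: -1783/27 ≈ -66.037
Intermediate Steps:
T(r) = 3 + r
W = -261 (W = -15 + 3*(4 - 1*86) = -15 + 3*(4 - 86) = -15 + 3*(-82) = -15 - 246 = -261)
n(S) = 13/54 + S/12 (n(S) = S/12 + (3 + 10)/54 = S*(1/12) + 13*(1/54) = S/12 + 13/54 = 13/54 + S/12)
I(N) = 76/9 - 2*N/9 (I(N) = 2 - ((N + N) - 58)/9 = 2 - (2*N - 58)/9 = 2 - (-58 + 2*N)/9 = 2 + (58/9 - 2*N/9) = 76/9 - 2*N/9)
n(2) - I(W) = (13/54 + (1/12)*2) - (76/9 - 2/9*(-261)) = (13/54 + ⅙) - (76/9 + 58) = 11/27 - 1*598/9 = 11/27 - 598/9 = -1783/27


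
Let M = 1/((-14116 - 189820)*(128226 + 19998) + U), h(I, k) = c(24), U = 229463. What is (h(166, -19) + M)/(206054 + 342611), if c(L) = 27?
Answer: 816155465426/16585034756981665 ≈ 4.9210e-5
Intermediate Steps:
h(I, k) = 27
M = -1/30227980201 (M = 1/((-14116 - 189820)*(128226 + 19998) + 229463) = 1/(-203936*148224 + 229463) = 1/(-30228209664 + 229463) = 1/(-30227980201) = -1/30227980201 ≈ -3.3082e-11)
(h(166, -19) + M)/(206054 + 342611) = (27 - 1/30227980201)/(206054 + 342611) = (816155465426/30227980201)/548665 = (816155465426/30227980201)*(1/548665) = 816155465426/16585034756981665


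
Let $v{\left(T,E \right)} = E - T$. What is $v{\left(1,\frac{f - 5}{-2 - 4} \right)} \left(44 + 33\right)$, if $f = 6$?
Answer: $- \frac{539}{6} \approx -89.833$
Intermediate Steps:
$v{\left(1,\frac{f - 5}{-2 - 4} \right)} \left(44 + 33\right) = \left(\frac{6 - 5}{-2 - 4} - 1\right) \left(44 + 33\right) = \left(1 \frac{1}{-6} - 1\right) 77 = \left(1 \left(- \frac{1}{6}\right) - 1\right) 77 = \left(- \frac{1}{6} - 1\right) 77 = \left(- \frac{7}{6}\right) 77 = - \frac{539}{6}$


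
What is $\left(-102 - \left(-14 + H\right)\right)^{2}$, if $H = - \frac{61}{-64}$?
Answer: $\frac{32410249}{4096} \approx 7912.7$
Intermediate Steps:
$H = \frac{61}{64}$ ($H = \left(-61\right) \left(- \frac{1}{64}\right) = \frac{61}{64} \approx 0.95313$)
$\left(-102 - \left(-14 + H\right)\right)^{2} = \left(-102 + \left(14 - \frac{61}{64}\right)\right)^{2} = \left(-102 + \frac{835}{64}\right)^{2} = \left(- \frac{5693}{64}\right)^{2} = \frac{32410249}{4096}$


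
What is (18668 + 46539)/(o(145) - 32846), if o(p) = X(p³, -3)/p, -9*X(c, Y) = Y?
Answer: -28365045/14288009 ≈ -1.9852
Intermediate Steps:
X(c, Y) = -Y/9
o(p) = 1/(3*p) (o(p) = (-⅑*(-3))/p = 1/(3*p))
(18668 + 46539)/(o(145) - 32846) = (18668 + 46539)/((⅓)/145 - 32846) = 65207/((⅓)*(1/145) - 32846) = 65207/(1/435 - 32846) = 65207/(-14288009/435) = 65207*(-435/14288009) = -28365045/14288009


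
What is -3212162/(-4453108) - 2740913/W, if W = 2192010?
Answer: -645561297748/1220157158385 ≈ -0.52908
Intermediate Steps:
-3212162/(-4453108) - 2740913/W = -3212162/(-4453108) - 2740913/2192010 = -3212162*(-1/4453108) - 2740913*1/2192010 = 1606081/2226554 - 2740913/2192010 = -645561297748/1220157158385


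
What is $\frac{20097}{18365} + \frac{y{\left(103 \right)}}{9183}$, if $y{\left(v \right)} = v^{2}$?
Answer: $\frac{379385036}{168645795} \approx 2.2496$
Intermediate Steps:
$\frac{20097}{18365} + \frac{y{\left(103 \right)}}{9183} = \frac{20097}{18365} + \frac{103^{2}}{9183} = 20097 \cdot \frac{1}{18365} + 10609 \cdot \frac{1}{9183} = \frac{20097}{18365} + \frac{10609}{9183} = \frac{379385036}{168645795}$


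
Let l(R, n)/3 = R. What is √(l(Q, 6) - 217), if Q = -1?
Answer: 2*I*√55 ≈ 14.832*I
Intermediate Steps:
l(R, n) = 3*R
√(l(Q, 6) - 217) = √(3*(-1) - 217) = √(-3 - 217) = √(-220) = 2*I*√55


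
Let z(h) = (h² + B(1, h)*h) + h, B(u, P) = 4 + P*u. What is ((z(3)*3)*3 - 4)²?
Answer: 85849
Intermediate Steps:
z(h) = h + h² + h*(4 + h) (z(h) = (h² + (4 + h*1)*h) + h = (h² + (4 + h)*h) + h = (h² + h*(4 + h)) + h = h + h² + h*(4 + h))
((z(3)*3)*3 - 4)² = (((3*(5 + 2*3))*3)*3 - 4)² = (((3*(5 + 6))*3)*3 - 4)² = (((3*11)*3)*3 - 4)² = ((33*3)*3 - 4)² = (99*3 - 4)² = (297 - 4)² = 293² = 85849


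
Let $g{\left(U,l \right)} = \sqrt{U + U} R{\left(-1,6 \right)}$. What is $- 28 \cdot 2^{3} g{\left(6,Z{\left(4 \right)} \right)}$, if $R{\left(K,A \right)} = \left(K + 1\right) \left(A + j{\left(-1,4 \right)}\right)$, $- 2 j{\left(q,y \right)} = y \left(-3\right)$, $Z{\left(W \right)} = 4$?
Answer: $0$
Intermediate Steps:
$j{\left(q,y \right)} = \frac{3 y}{2}$ ($j{\left(q,y \right)} = - \frac{y \left(-3\right)}{2} = - \frac{\left(-3\right) y}{2} = \frac{3 y}{2}$)
$R{\left(K,A \right)} = \left(1 + K\right) \left(6 + A\right)$ ($R{\left(K,A \right)} = \left(K + 1\right) \left(A + \frac{3}{2} \cdot 4\right) = \left(1 + K\right) \left(A + 6\right) = \left(1 + K\right) \left(6 + A\right)$)
$g{\left(U,l \right)} = 0$ ($g{\left(U,l \right)} = \sqrt{U + U} \left(6 + 6 + 6 \left(-1\right) + 6 \left(-1\right)\right) = \sqrt{2 U} \left(6 + 6 - 6 - 6\right) = \sqrt{2} \sqrt{U} 0 = 0$)
$- 28 \cdot 2^{3} g{\left(6,Z{\left(4 \right)} \right)} = - 28 \cdot 2^{3} \cdot 0 = \left(-28\right) 8 \cdot 0 = \left(-224\right) 0 = 0$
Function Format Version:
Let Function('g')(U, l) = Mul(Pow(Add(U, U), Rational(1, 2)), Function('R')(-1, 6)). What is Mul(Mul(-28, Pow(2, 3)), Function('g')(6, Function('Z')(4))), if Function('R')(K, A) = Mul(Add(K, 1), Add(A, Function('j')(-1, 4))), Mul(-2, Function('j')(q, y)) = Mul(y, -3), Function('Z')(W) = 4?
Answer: 0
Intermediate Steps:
Function('j')(q, y) = Mul(Rational(3, 2), y) (Function('j')(q, y) = Mul(Rational(-1, 2), Mul(y, -3)) = Mul(Rational(-1, 2), Mul(-3, y)) = Mul(Rational(3, 2), y))
Function('R')(K, A) = Mul(Add(1, K), Add(6, A)) (Function('R')(K, A) = Mul(Add(K, 1), Add(A, Mul(Rational(3, 2), 4))) = Mul(Add(1, K), Add(A, 6)) = Mul(Add(1, K), Add(6, A)))
Function('g')(U, l) = 0 (Function('g')(U, l) = Mul(Pow(Add(U, U), Rational(1, 2)), Add(6, 6, Mul(6, -1), Mul(6, -1))) = Mul(Pow(Mul(2, U), Rational(1, 2)), Add(6, 6, -6, -6)) = Mul(Mul(Pow(2, Rational(1, 2)), Pow(U, Rational(1, 2))), 0) = 0)
Mul(Mul(-28, Pow(2, 3)), Function('g')(6, Function('Z')(4))) = Mul(Mul(-28, Pow(2, 3)), 0) = Mul(Mul(-28, 8), 0) = Mul(-224, 0) = 0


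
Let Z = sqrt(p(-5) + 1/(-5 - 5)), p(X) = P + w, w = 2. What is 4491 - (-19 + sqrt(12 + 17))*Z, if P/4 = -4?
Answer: 4491 + I*sqrt(1410)*(19 - sqrt(29))/10 ≈ 4491.0 + 51.124*I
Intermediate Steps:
P = -16 (P = 4*(-4) = -16)
p(X) = -14 (p(X) = -16 + 2 = -14)
Z = I*sqrt(1410)/10 (Z = sqrt(-14 + 1/(-5 - 5)) = sqrt(-14 + 1/(-10)) = sqrt(-14 - 1/10) = sqrt(-141/10) = I*sqrt(1410)/10 ≈ 3.755*I)
4491 - (-19 + sqrt(12 + 17))*Z = 4491 - (-19 + sqrt(12 + 17))*I*sqrt(1410)/10 = 4491 - (-19 + sqrt(29))*I*sqrt(1410)/10 = 4491 - I*sqrt(1410)*(-19 + sqrt(29))/10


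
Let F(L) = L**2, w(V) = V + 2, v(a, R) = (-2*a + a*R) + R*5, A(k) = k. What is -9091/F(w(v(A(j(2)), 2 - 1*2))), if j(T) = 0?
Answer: -9091/4 ≈ -2272.8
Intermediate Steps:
v(a, R) = -2*a + 5*R + R*a (v(a, R) = (-2*a + R*a) + 5*R = -2*a + 5*R + R*a)
w(V) = 2 + V
-9091/F(w(v(A(j(2)), 2 - 1*2))) = -9091/(2 + (-2*0 + 5*(2 - 1*2) + (2 - 1*2)*0))**2 = -9091/(2 + (0 + 5*(2 - 2) + (2 - 2)*0))**2 = -9091/(2 + (0 + 5*0 + 0*0))**2 = -9091/(2 + (0 + 0 + 0))**2 = -9091/(2 + 0)**2 = -9091/(2**2) = -9091/4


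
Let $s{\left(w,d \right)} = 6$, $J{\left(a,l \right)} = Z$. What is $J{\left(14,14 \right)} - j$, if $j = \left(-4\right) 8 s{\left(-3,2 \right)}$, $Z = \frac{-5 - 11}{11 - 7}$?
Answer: $188$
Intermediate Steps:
$Z = -4$ ($Z = - \frac{16}{4} = \left(-16\right) \frac{1}{4} = -4$)
$J{\left(a,l \right)} = -4$
$j = -192$ ($j = \left(-4\right) 8 \cdot 6 = \left(-32\right) 6 = -192$)
$J{\left(14,14 \right)} - j = -4 - -192 = -4 + 192 = 188$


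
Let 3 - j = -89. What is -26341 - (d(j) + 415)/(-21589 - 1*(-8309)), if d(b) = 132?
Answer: -349807933/13280 ≈ -26341.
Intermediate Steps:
j = 92 (j = 3 - 1*(-89) = 3 + 89 = 92)
-26341 - (d(j) + 415)/(-21589 - 1*(-8309)) = -26341 - (132 + 415)/(-21589 - 1*(-8309)) = -26341 - 547/(-21589 + 8309) = -26341 - 547/(-13280) = -26341 - 547*(-1)/13280 = -26341 - 1*(-547/13280) = -26341 + 547/13280 = -349807933/13280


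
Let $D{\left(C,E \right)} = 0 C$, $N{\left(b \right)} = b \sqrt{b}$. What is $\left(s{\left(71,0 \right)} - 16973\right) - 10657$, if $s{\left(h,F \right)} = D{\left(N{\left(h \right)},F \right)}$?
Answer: $-27630$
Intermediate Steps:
$N{\left(b \right)} = b^{\frac{3}{2}}$
$D{\left(C,E \right)} = 0$
$s{\left(h,F \right)} = 0$
$\left(s{\left(71,0 \right)} - 16973\right) - 10657 = \left(0 - 16973\right) - 10657 = -16973 - 10657 = -27630$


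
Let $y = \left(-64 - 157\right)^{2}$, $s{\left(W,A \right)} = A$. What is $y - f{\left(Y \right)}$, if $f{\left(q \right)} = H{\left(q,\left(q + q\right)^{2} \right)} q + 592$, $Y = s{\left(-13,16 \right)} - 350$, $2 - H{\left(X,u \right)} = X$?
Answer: $160473$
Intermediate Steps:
$H{\left(X,u \right)} = 2 - X$
$y = 48841$ ($y = \left(-221\right)^{2} = 48841$)
$Y = -334$ ($Y = 16 - 350 = -334$)
$f{\left(q \right)} = 592 + q \left(2 - q\right)$ ($f{\left(q \right)} = \left(2 - q\right) q + 592 = q \left(2 - q\right) + 592 = 592 + q \left(2 - q\right)$)
$y - f{\left(Y \right)} = 48841 - \left(592 - - 334 \left(-2 - 334\right)\right) = 48841 - \left(592 - \left(-334\right) \left(-336\right)\right) = 48841 - \left(592 - 112224\right) = 48841 - -111632 = 48841 + 111632 = 160473$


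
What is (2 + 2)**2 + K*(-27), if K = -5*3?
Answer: 421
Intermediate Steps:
K = -15
(2 + 2)**2 + K*(-27) = (2 + 2)**2 - 15*(-27) = 4**2 + 405 = 16 + 405 = 421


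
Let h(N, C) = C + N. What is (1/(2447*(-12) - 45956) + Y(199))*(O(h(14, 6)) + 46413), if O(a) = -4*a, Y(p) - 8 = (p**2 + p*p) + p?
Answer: 39588807433101/10760 ≈ 3.6793e+9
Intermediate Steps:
Y(p) = 8 + p + 2*p**2 (Y(p) = 8 + ((p**2 + p*p) + p) = 8 + ((p**2 + p**2) + p) = 8 + (2*p**2 + p) = 8 + (p + 2*p**2) = 8 + p + 2*p**2)
(1/(2447*(-12) - 45956) + Y(199))*(O(h(14, 6)) + 46413) = (1/(2447*(-12) - 45956) + (8 + 199 + 2*199**2))*(-4*(6 + 14) + 46413) = (1/(-29364 - 45956) + (8 + 199 + 2*39601))*(-4*20 + 46413) = (1/(-75320) + (8 + 199 + 79202))*(-80 + 46413) = (-1/75320 + 79409)*46333 = (5981085879/75320)*46333 = 39588807433101/10760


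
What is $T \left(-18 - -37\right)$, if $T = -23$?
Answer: $-437$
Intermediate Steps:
$T \left(-18 - -37\right) = - 23 \left(-18 - -37\right) = - 23 \left(-18 + 37\right) = \left(-23\right) 19 = -437$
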